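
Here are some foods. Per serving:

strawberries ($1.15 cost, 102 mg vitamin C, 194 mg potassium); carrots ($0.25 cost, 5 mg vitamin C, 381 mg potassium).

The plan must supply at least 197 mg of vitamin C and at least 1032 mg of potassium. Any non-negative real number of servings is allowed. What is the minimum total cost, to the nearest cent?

Minimising a linear cost over {vitamin C ≥ 197, potassium ≥ 1032, servings ≥ 0} — the optimum is at a vertex, using one or two foods.
strawberries only: max(197/102, 1032/194) = 5.32 servings → $6.12.
carrots only: max(197/5, 1032/381) = 39.4 servings → $9.85.
strawberries + carrots with both tight: 1.845 servings and 1.769 servings → $2.56.
The minimum over all feasible corners is $2.56.

$2.56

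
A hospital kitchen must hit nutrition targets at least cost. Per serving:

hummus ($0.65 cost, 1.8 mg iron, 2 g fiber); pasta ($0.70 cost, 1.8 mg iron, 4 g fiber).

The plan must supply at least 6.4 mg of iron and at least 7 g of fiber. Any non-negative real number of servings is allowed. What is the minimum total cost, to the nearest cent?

hummus only: max(6.4/1.8, 7/2) = 3.556 servings → $2.31.
pasta only: max(6.4/1.8, 7/4) = 3.556 servings → $2.49.
hummus + pasta: the both-tight solution has a negative serving — not a feasible corner.
So the least-cost plan costs $2.31.

$2.31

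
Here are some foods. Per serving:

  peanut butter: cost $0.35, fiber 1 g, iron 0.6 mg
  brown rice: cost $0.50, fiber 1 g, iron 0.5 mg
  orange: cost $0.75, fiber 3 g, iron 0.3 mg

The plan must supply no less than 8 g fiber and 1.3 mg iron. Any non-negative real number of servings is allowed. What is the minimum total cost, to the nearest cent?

This is a tiny linear program; its minimum lies at a vertex of the feasible set. List the vertices and price them.
peanut butter only: max(8/1, 1.3/0.6) = 8 servings → $2.80.
brown rice only: max(8/1, 1.3/0.5) = 8 servings → $4.00.
orange only: max(8/3, 1.3/0.3) = 4.333 servings → $3.25.
peanut butter + brown rice: intersection lies outside the first quadrant.
peanut butter + orange with both tight: 1 serving and 2.333 servings → $2.10.
brown rice + orange with both tight: 1.25 servings and 2.25 servings → $2.31.
The minimum over all feasible corners is $2.10.

$2.10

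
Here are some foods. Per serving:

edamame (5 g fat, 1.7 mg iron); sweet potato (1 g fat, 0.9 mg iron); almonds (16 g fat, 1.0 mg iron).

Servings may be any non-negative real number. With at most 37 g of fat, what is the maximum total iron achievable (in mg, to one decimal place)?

Iron per g fat: sweet potato 0.9, edamame 0.34, almonds 0.0625.
With no serving limits, spend the whole fat allowance on sweet potato: 37 g / 1 g × 0.9 mg = 33.3 mg.

33.3 mg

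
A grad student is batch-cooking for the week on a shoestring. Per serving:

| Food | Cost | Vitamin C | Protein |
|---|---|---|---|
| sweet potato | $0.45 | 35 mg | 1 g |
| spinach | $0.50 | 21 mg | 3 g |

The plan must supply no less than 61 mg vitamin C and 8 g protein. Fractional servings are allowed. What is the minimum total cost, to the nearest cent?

$1.38

sweet potato only: max(61/35, 8/1) = 8 servings → $3.60.
spinach only: max(61/21, 8/3) = 2.905 servings → $1.45.
sweet potato + spinach with both tight: 0.1786 servings and 2.607 servings → $1.38.
The minimum over all feasible corners is $1.38.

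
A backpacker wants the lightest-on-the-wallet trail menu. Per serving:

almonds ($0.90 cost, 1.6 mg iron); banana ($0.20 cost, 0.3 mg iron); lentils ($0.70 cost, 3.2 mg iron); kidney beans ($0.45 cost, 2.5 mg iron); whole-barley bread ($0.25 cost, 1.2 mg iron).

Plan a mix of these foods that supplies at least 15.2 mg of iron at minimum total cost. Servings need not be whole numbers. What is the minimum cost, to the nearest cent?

Cost per mg of iron: kidney beans $0.1800, whole-barley bread $0.2083, lentils $0.2188, almonds $0.5625, banana $0.6667.
With no serving limits, use only kidney beans: 15.2 mg / 2.5 mg = 6.08 servings × $0.45 = $2.74.

$2.74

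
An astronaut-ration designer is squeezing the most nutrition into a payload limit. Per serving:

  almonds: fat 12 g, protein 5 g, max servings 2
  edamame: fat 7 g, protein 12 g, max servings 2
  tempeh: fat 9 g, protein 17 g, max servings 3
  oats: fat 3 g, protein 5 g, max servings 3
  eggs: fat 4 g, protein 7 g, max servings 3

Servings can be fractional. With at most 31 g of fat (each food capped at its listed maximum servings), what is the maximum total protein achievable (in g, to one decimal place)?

58.0 g

Protein per g fat: tempeh 1.889, eggs 1.75, edamame 1.714, oats 1.667, almonds 0.4167.
Take 3 servings of tempeh: uses 27 g fat, +51.0 g protein (running total 51.0 g).
Take 1 serving of eggs: uses 4 g fat, +7.0 g protein (running total 58.0 g).
Greedy by best ratio exhausts the fat allowance optimally: 58.0 g.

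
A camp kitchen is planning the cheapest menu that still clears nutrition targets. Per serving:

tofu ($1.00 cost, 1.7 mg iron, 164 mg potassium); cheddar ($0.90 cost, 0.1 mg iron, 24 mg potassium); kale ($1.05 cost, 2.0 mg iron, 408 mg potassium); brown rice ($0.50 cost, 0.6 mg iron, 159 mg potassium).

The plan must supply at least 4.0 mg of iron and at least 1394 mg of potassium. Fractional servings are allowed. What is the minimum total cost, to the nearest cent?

Compare the cost at each extreme point of the feasible region.
tofu only: max(4.0/1.7, 1394/164) = 8.5 servings → $8.50.
cheddar only: max(4.0/0.1, 1394/24) = 58.08 servings → $52.27.
kale only: max(4.0/2.0, 1394/408) = 3.417 servings → $3.59.
brown rice only: max(4.0/0.6, 1394/159) = 8.767 servings → $4.38.
tofu + cheddar: intersection lies outside the first quadrant.
tofu + kale: the both-tight solution has a negative serving — not a feasible corner.
tofu + brown rice with both targets exact would need a negative amount; discard.
cheddar + kale: the both-tight solution has a negative serving — not a feasible corner.
cheddar + brown rice with both targets exact would need a negative amount; discard.
kale + brown rice: the both-tight solution has a negative serving — not a feasible corner.
Cheapest feasible corner: $3.59.

$3.59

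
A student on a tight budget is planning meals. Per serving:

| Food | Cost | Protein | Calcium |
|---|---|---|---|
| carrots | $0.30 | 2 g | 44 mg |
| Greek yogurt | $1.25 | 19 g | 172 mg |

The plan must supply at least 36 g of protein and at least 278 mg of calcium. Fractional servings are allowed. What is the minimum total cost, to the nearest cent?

$2.37

carrots only: max(36/2, 278/44) = 18 servings → $5.40.
Greek yogurt only: max(36/19, 278/172) = 1.895 servings → $2.37.
carrots + Greek yogurt with both targets exact would need a negative amount; discard.
So the least-cost plan costs $2.37.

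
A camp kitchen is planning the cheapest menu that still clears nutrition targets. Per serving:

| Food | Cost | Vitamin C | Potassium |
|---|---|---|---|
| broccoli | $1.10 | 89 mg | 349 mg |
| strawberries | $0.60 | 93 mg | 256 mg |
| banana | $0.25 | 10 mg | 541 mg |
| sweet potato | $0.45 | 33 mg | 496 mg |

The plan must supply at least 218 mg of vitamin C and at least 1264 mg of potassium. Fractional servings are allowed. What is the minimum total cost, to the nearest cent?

For a min-cost LP with two ≥-constraints, a basic feasible solution has at most two positive variables.
broccoli only: max(218/89, 1264/349) = 3.622 servings → $3.98.
strawberries only: max(218/93, 1264/256) = 4.938 servings → $2.96.
banana only: max(218/10, 1264/541) = 21.8 servings → $5.45.
sweet potato only: max(218/33, 1264/496) = 6.606 servings → $2.97.
broccoli + strawberries: intersection lies outside the first quadrant.
broccoli + banana with both tight: 2.358 servings and 0.8154 servings → $2.80.
broccoli + sweet potato with both tight: 2.036 servings and 1.116 servings → $2.74.
strawberries + banana with both tight: 2.205 servings and 1.293 servings → $1.65.
strawberries + sweet potato with both tight: 1.763 servings and 1.639 servings → $1.79.
banana + sweet potato with both targets exact would need a negative amount; discard.
The minimum over all feasible corners is $1.65.

$1.65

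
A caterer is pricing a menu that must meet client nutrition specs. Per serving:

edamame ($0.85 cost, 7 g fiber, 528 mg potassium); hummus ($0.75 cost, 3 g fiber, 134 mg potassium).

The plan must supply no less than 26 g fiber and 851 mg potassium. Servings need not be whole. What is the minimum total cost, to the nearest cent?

$3.16

An LP optimum is at a vertex; with two nutrient constraints at most two foods are used. Check each candidate.
edamame only: max(26/7, 851/528) = 3.714 servings → $3.16.
hummus only: max(26/3, 851/134) = 8.667 servings → $6.50.
edamame + hummus with both targets exact would need a negative amount; discard.
The minimum over all feasible corners is $3.16.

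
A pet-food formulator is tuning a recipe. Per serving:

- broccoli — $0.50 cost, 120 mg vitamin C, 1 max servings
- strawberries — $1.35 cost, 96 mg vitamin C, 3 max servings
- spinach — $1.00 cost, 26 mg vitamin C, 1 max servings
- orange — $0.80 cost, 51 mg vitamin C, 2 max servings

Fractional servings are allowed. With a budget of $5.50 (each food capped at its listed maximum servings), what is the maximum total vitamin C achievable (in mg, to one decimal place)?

Vitamin C per dollar: broccoli 240, strawberries 71.11, orange 63.75, spinach 26.
Take 1 serving of broccoli: spends $0.50, +120.0 mg vitamin C (running total 120.0 mg).
Take 3 servings of strawberries: spends $4.05, +288.0 mg vitamin C (running total 408.0 mg).
Take 1.188 servings of orange: spends $0.95, +60.6 mg vitamin C (running total 468.6 mg).
Greedy by best ratio exhausts the cost allowance optimally: 468.6 mg.

468.6 mg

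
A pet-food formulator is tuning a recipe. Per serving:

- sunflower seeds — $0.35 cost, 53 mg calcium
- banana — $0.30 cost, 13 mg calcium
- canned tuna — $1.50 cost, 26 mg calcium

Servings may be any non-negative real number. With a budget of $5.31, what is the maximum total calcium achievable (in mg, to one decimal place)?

Calcium per dollar: sunflower seeds 151.4, banana 43.33, canned tuna 17.33.
With no serving limits, spend the whole cost allowance on sunflower seeds: $5.31 / $0.35 × 53 mg = 804.1 mg.

804.1 mg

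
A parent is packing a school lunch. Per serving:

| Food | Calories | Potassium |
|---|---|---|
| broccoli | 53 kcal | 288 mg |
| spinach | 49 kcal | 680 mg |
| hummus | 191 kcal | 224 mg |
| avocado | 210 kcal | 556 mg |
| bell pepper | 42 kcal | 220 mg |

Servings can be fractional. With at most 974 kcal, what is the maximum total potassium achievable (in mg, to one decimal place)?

Potassium per kcal: spinach 13.88, broccoli 5.434, bell pepper 5.238, avocado 2.648, hummus 1.173.
With no serving limits, spend the whole calories allowance on spinach: 974 kcal / 49 kcal × 680 mg = 13516.7 mg.

13516.7 mg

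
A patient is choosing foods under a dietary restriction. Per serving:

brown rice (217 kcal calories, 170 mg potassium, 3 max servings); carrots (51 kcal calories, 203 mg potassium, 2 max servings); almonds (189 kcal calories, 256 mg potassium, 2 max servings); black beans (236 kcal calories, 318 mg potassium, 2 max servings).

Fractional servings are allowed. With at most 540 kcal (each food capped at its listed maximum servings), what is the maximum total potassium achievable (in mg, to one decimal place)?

998.8 mg

Potassium per kcal: carrots 3.98, almonds 1.354, black beans 1.347, brown rice 0.7834.
Take 2 servings of carrots: uses 102 kcal, +406.0 mg potassium (running total 406.0 mg).
Take 2 servings of almonds: uses 378 kcal, +512.0 mg potassium (running total 918.0 mg).
Take 0.2542 servings of black beans: uses 60 kcal, +80.8 mg potassium (running total 998.8 mg).
Filling greedily by potassium-per-kcal is optimal for one linear limit, giving 998.8 mg.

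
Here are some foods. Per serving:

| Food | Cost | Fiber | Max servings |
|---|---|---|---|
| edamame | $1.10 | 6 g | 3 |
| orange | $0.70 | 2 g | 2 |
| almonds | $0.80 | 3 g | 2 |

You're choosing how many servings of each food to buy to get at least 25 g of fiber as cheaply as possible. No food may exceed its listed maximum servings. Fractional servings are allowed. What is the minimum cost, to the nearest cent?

Cost per g of fiber: edamame $0.1833, almonds $0.2667, orange $0.3500.
Take 3 servings of edamame: +18.0 g fiber for $3.30 (total $3.30, still need 7.0 g).
Take 2 servings of almonds: +6.0 g fiber for $1.60 (total $4.90, still need 1.0 g).
Take 0.5 servings of orange: +1.0 g fiber for $0.35 (total $5.25, still need 0.0 g).
Greedy by cheapest-per-g is optimal for a single linear constraint, so the minimum cost is $5.25.

$5.25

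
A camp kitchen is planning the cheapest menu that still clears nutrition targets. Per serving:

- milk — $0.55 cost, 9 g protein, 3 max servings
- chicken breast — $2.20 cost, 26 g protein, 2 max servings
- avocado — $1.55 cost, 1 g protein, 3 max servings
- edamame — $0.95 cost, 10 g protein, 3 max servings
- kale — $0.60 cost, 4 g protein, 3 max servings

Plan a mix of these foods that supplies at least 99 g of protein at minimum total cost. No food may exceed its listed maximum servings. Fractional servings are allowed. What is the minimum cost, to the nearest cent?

$7.95

Cost per g of protein: milk $0.0611, chicken breast $0.0846, edamame $0.0950, kale $0.1500, avocado $1.5500.
Take 3 servings of milk: +27.0 g protein for $1.65 (total $1.65, still need 72.0 g).
Take 2 servings of chicken breast: +52.0 g protein for $4.40 (total $6.05, still need 20.0 g).
Take 2 servings of edamame: +20.0 g protein for $1.90 (total $7.95, still need 0.0 g).
Filling from the cheapest source first is optimal under one linear minimum: $7.95.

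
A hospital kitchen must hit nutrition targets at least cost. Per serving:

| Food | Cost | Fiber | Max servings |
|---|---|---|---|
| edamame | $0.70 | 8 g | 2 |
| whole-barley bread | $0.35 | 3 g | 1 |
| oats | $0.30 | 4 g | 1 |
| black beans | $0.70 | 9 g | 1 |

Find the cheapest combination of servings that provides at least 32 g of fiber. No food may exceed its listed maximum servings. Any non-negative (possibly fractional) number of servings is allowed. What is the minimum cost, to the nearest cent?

$2.75

Cost per g of fiber: oats $0.0750, black beans $0.0778, edamame $0.0875, whole-barley bread $0.1167.
Take 1 serving of oats: +4.0 g fiber for $0.30 (total $0.30, still need 28.0 g).
Take 1 serving of black beans: +9.0 g fiber for $0.70 (total $1.00, still need 19.0 g).
Take 2 servings of edamame: +16.0 g fiber for $1.40 (total $2.40, still need 3.0 g).
Take 1 serving of whole-barley bread: +3.0 g fiber for $0.35 (total $2.75, still need 0.0 g).
Filling from the cheapest source first is optimal under one linear minimum: $2.75.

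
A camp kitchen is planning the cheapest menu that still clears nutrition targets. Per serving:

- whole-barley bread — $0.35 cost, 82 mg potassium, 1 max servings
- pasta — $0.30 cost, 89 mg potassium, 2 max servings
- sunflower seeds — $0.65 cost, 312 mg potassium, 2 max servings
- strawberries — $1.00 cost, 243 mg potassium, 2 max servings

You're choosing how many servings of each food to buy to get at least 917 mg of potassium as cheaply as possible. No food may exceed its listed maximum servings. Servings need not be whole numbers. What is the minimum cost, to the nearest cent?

Cost per mg of potassium: sunflower seeds $0.0021, pasta $0.0034, strawberries $0.0041, whole-barley bread $0.0043.
Take 2 servings of sunflower seeds: +624.0 mg potassium for $1.30 (total $1.30, still need 293.0 mg).
Take 2 servings of pasta: +178.0 mg potassium for $0.60 (total $1.90, still need 115.0 mg).
Take 0.4733 servings of strawberries: +115.0 mg potassium for $0.47 (total $2.37, still need 0.0 mg).
Filling from the cheapest source first is optimal under one linear minimum: $2.37.

$2.37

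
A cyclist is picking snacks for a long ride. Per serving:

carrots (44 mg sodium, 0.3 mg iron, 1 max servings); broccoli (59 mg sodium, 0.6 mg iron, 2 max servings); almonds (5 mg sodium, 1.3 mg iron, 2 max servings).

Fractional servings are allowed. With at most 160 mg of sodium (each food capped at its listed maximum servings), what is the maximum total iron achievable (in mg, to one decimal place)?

Iron per mg sodium: almonds 0.26, broccoli 0.01017, carrots 0.006818.
Take 2 servings of almonds: uses 10 mg sodium, +2.6 mg iron (running total 2.6 mg).
Take 2 servings of broccoli: uses 118 mg sodium, +1.2 mg iron (running total 3.8 mg).
Take 0.7273 servings of carrots: uses 32 mg sodium, +0.2 mg iron (running total 4.0 mg).
Filling greedily by iron-per-mg sodium is optimal for one linear limit, giving 4.0 mg.

4.0 mg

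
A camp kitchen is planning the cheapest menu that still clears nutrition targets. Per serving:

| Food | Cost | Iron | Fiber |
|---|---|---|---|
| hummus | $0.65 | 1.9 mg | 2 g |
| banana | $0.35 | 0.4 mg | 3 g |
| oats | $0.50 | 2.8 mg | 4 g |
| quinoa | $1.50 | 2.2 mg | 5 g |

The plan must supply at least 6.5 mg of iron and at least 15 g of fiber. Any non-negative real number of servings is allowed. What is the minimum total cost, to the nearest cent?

Two binding constraints pin down two serving amounts, so the optimal mix uses at most two foods. The candidates are each food alone (scaled to the tighter of iron/fiber) and each pair with both constraints tight.
hummus only: max(6.5/1.9, 15/2) = 7.5 servings → $4.88.
banana only: max(6.5/0.4, 15/3) = 16.25 servings → $5.69.
oats only: max(6.5/2.8, 15/4) = 3.75 servings → $1.88.
quinoa only: max(6.5/2.2, 15/5) = 3 servings → $4.50.
hummus + banana with both tight: 2.755 servings and 3.163 servings → $2.90.
hummus + oats with both targets exact would need a negative amount; discard.
hummus + quinoa: intersection lies outside the first quadrant.
banana + oats with both tight: 2.353 servings and 1.985 servings → $1.82.
banana + quinoa with both tight: 0.1087 servings and 2.935 servings → $4.44.
oats + quinoa with both targets exact would need a negative amount; discard.
Cheapest feasible corner: $1.82.

$1.82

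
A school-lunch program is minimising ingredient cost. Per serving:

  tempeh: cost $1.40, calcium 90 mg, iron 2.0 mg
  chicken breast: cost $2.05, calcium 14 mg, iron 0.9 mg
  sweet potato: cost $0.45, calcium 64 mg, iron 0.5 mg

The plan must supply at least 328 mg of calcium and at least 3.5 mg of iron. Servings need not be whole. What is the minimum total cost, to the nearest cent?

$2.86

Compare the cost at each extreme point of the feasible region.
tempeh only: max(328/90, 3.5/2.0) = 3.644 servings → $5.10.
chicken breast only: max(328/14, 3.5/0.9) = 23.43 servings → $48.03.
sweet potato only: max(328/64, 3.5/0.5) = 7 servings → $3.15.
tempeh + chicken breast with both targets exact would need a negative amount; discard.
tempeh + sweet potato with both tight: 0.7229 servings and 4.108 servings → $2.86.
chicken breast + sweet potato with both tight: 1.186 servings and 4.866 servings → $4.62.
Cheapest feasible corner: $2.86.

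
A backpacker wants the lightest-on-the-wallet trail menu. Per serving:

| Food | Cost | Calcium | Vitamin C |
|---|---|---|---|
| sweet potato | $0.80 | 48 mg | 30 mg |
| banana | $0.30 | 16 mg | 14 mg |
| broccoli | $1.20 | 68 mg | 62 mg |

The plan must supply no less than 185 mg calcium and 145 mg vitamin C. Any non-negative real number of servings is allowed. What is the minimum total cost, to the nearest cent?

$3.18

Two binding constraints pin down two serving amounts, so the optimal mix uses at most two foods. The candidates are each food alone (scaled to the tighter of calcium/vitamin C) and each pair with both constraints tight.
sweet potato only: max(185/48, 145/30) = 4.833 servings → $3.87.
banana only: max(185/16, 145/14) = 11.56 servings → $3.47.
broccoli only: max(185/68, 145/62) = 2.721 servings → $3.26.
sweet potato + banana with both tight: 1.406 servings and 7.344 servings → $3.33.
sweet potato + broccoli with both tight: 1.72 servings and 1.506 servings → $3.18.
banana + broccoli: the both-tight solution has a negative serving — not a feasible corner.
So the least-cost plan costs $3.18.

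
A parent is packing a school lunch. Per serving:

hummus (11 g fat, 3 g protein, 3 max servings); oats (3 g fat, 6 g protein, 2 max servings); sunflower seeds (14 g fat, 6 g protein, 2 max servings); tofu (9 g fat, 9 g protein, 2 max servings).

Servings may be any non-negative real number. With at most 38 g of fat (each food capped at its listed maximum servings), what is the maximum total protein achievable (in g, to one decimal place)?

36.0 g

Protein per g fat: oats 2, tofu 1, sunflower seeds 0.4286, hummus 0.2727.
Take 2 servings of oats: uses 6 g fat, +12.0 g protein (running total 12.0 g).
Take 2 servings of tofu: uses 18 g fat, +18.0 g protein (running total 30.0 g).
Take 1 serving of sunflower seeds: uses 14 g fat, +6.0 g protein (running total 36.0 g).
Filling greedily by protein-per-g fat is optimal for one linear limit, giving 36.0 g.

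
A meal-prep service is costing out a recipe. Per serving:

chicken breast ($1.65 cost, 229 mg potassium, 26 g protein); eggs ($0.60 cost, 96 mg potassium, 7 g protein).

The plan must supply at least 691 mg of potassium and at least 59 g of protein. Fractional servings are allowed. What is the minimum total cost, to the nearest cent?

An LP optimum is at a vertex; with two nutrient constraints at most two foods are used. Check each candidate.
chicken breast only: max(691/229, 59/26) = 3.017 servings → $4.98.
eggs only: max(691/96, 59/7) = 8.429 servings → $5.06.
chicken breast + eggs with both tight: 0.9261 servings and 4.989 servings → $4.52.
So the least-cost plan costs $4.52.

$4.52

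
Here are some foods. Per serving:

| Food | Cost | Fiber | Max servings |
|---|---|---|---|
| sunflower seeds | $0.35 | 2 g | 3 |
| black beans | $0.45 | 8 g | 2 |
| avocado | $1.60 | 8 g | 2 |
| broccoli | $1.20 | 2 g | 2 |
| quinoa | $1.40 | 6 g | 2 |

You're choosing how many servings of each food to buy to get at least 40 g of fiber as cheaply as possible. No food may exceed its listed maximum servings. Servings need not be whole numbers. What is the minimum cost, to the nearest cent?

$5.62

Cost per g of fiber: black beans $0.0563, sunflower seeds $0.1750, avocado $0.2000, quinoa $0.2333, broccoli $0.6000.
Take 2 servings of black beans: +16.0 g fiber for $0.90 (total $0.90, still need 24.0 g).
Take 3 servings of sunflower seeds: +6.0 g fiber for $1.05 (total $1.95, still need 18.0 g).
Take 2 servings of avocado: +16.0 g fiber for $3.20 (total $5.15, still need 2.0 g).
Take 0.3333 servings of quinoa: +2.0 g fiber for $0.47 (total $5.62, still need 0.0 g).
Greedy by cheapest-per-g is optimal for a single linear constraint, so the minimum cost is $5.62.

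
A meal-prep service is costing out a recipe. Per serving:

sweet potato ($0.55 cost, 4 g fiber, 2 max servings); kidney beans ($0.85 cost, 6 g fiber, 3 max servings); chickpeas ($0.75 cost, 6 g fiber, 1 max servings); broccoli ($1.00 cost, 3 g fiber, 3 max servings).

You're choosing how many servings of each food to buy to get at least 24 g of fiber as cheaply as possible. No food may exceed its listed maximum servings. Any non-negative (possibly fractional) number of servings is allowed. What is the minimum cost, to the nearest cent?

Cost per g of fiber: chickpeas $0.1250, sweet potato $0.1375, kidney beans $0.1417, broccoli $0.3333.
Take 1 serving of chickpeas: +6.0 g fiber for $0.75 (total $0.75, still need 18.0 g).
Take 2 servings of sweet potato: +8.0 g fiber for $1.10 (total $1.85, still need 10.0 g).
Take 1.667 servings of kidney beans: +10.0 g fiber for $1.42 (total $3.27, still need 0.0 g).
Greedy by cheapest-per-g is optimal for a single linear constraint, so the minimum cost is $3.27.

$3.27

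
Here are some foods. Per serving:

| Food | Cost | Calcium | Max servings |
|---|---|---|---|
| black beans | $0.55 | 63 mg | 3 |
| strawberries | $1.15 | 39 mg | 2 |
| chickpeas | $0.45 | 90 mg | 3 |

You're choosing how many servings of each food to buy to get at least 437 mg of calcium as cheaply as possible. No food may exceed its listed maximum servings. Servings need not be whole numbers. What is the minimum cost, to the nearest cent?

Cost per mg of calcium: chickpeas $0.0050, black beans $0.0087, strawberries $0.0295.
Take 3 servings of chickpeas: +270.0 mg calcium for $1.35 (total $1.35, still need 167.0 mg).
Take 2.651 servings of black beans: +167.0 mg calcium for $1.46 (total $2.81, still need 0.0 mg).
Greedy by cheapest-per-mg is optimal for a single linear constraint, so the minimum cost is $2.81.

$2.81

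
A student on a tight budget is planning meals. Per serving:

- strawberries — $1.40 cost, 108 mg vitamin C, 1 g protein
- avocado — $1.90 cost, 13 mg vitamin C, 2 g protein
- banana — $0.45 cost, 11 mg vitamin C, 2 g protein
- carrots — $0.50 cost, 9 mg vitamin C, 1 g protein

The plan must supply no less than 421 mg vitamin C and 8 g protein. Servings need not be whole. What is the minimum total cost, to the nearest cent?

With two linear requirements the optimum uses one or two foods; enumerate the corners.
strawberries only: max(421/108, 8/1) = 8 servings → $11.20.
avocado only: max(421/13, 8/2) = 32.38 servings → $61.53.
banana only: max(421/11, 8/2) = 38.27 servings → $17.22.
carrots only: max(421/9, 8/1) = 46.78 servings → $23.39.
strawberries + avocado with both tight: 3.635 servings and 2.182 servings → $9.24.
strawberries + banana with both tight: 3.678 servings and 2.161 servings → $6.12.
strawberries + carrots with both tight: 3.525 servings and 4.475 servings → $7.17.
avocado + banana: intersection lies outside the first quadrant.
avocado + carrots with both targets exact would need a negative amount; discard.
banana + carrots: intersection lies outside the first quadrant.
Cheapest feasible corner: $6.12.

$6.12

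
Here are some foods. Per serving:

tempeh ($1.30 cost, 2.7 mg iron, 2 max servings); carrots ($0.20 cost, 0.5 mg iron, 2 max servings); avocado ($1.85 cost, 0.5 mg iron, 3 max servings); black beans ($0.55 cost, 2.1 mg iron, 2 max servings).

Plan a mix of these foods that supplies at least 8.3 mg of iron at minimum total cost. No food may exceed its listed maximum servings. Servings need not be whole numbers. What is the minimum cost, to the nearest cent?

Cost per mg of iron: black beans $0.2619, carrots $0.4000, tempeh $0.4815, avocado $3.7000.
Take 2 servings of black beans: +4.2 mg iron for $1.10 (total $1.10, still need 4.1 mg).
Take 2 servings of carrots: +1.0 mg iron for $0.40 (total $1.50, still need 3.1 mg).
Take 1.148 servings of tempeh: +3.1 mg iron for $1.49 (total $2.99, still need 0.0 mg).
Filling from the cheapest source first is optimal under one linear minimum: $2.99.

$2.99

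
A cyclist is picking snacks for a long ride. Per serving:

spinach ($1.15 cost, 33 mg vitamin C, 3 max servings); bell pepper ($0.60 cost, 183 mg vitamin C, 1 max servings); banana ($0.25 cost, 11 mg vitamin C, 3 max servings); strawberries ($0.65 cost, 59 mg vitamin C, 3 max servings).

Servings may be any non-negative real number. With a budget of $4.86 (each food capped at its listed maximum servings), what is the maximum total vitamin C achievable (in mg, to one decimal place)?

437.8 mg

Vitamin C per dollar: bell pepper 305, strawberries 90.77, banana 44, spinach 28.7.
Take 1 serving of bell pepper: spends $0.60, +183.0 mg vitamin C (running total 183.0 mg).
Take 3 servings of strawberries: spends $1.95, +177.0 mg vitamin C (running total 360.0 mg).
Take 3 servings of banana: spends $0.75, +33.0 mg vitamin C (running total 393.0 mg).
Take 1.357 servings of spinach: spends $1.56, +44.8 mg vitamin C (running total 437.8 mg).
Greedy by best ratio exhausts the cost allowance optimally: 437.8 mg.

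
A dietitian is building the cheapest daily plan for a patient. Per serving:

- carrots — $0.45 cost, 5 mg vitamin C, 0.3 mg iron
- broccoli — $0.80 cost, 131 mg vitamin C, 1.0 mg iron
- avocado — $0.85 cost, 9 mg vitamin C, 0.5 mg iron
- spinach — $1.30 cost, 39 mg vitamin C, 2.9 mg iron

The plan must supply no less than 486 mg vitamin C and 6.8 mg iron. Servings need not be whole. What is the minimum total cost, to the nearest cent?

$4.23

carrots only: max(486/5, 6.8/0.3) = 97.2 servings → $43.74.
broccoli only: max(486/131, 6.8/1.0) = 6.8 servings → $5.44.
avocado only: max(486/9, 6.8/0.5) = 54 servings → $45.90.
spinach only: max(486/39, 6.8/2.9) = 12.46 servings → $16.20.
carrots + broccoli with both tight: 11.8 servings and 3.259 servings → $7.92.
carrots + avocado: intersection lies outside the first quadrant.
carrots + spinach with both targets exact would need a negative amount; discard.
broccoli + avocado with both tight: 3.218 servings and 7.165 servings → $8.66.
broccoli + spinach with both tight: 3.356 servings and 1.187 servings → $4.23.
avocado + spinach with both targets exact would need a negative amount; discard.
Cheapest feasible corner: $4.23.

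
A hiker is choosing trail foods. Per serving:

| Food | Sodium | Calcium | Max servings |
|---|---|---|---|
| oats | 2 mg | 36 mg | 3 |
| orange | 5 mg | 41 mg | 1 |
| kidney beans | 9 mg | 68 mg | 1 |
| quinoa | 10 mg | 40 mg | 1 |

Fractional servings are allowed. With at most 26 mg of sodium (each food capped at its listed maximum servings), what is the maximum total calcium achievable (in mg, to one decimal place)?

Calcium per mg sodium: oats 18, orange 8.2, kidney beans 7.556, quinoa 4.
Take 3 servings of oats: uses 6 mg sodium, +108.0 mg calcium (running total 108.0 mg).
Take 1 serving of orange: uses 5 mg sodium, +41.0 mg calcium (running total 149.0 mg).
Take 1 serving of kidney beans: uses 9 mg sodium, +68.0 mg calcium (running total 217.0 mg).
Take 0.6 servings of quinoa: uses 6 mg sodium, +24.0 mg calcium (running total 241.0 mg).
Filling greedily by calcium-per-mg sodium is optimal for one linear limit, giving 241.0 mg.

241.0 mg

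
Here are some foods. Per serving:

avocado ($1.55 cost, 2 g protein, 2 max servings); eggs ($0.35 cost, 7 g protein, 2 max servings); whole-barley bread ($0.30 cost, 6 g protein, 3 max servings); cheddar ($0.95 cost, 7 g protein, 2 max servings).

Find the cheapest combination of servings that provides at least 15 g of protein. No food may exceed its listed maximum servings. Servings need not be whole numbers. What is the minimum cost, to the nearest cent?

Cost per g of protein: eggs $0.0500, whole-barley bread $0.0500, cheddar $0.1357, avocado $0.7750.
Take 2 servings of eggs: +14.0 g protein for $0.70 (total $0.70, still need 1.0 g).
Take 0.1667 servings of whole-barley bread: +1.0 g protein for $0.05 (total $0.75, still need 0.0 g).
Filling from the cheapest source first is optimal under one linear minimum: $0.75.

$0.75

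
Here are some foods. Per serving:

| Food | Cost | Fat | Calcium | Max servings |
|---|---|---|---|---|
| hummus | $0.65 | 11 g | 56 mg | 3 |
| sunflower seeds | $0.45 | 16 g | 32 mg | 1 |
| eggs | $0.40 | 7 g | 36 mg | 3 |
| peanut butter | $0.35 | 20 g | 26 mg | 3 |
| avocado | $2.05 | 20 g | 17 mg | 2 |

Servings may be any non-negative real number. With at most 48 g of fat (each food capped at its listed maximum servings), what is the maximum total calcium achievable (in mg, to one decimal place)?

Calcium per g fat: eggs 5.143, hummus 5.091, sunflower seeds 2, peanut butter 1.3, avocado 0.85.
Take 3 servings of eggs: uses 21 g fat, +108.0 mg calcium (running total 108.0 mg).
Take 2.455 servings of hummus: uses 27 g fat, +137.5 mg calcium (running total 245.5 mg).
Filling greedily by calcium-per-g fat is optimal for one linear limit, giving 245.5 mg.

245.5 mg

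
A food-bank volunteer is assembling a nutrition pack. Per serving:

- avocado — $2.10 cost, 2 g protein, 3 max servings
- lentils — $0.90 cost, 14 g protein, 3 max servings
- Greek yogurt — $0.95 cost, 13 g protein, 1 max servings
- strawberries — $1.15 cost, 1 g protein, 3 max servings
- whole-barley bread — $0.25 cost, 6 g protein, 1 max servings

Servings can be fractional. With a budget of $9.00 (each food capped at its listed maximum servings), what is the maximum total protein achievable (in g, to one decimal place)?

65.9 g

Protein per dollar: whole-barley bread 24, lentils 15.56, Greek yogurt 13.68, avocado 0.9524, strawberries 0.8696.
Take 1 serving of whole-barley bread: spends $0.25, +6.0 g protein (running total 6.0 g).
Take 3 servings of lentils: spends $2.70, +42.0 g protein (running total 48.0 g).
Take 1 serving of Greek yogurt: spends $0.95, +13.0 g protein (running total 61.0 g).
Take 2.429 servings of avocado: spends $5.10, +4.9 g protein (running total 65.9 g).
Greedy by best ratio exhausts the cost allowance optimally: 65.9 g.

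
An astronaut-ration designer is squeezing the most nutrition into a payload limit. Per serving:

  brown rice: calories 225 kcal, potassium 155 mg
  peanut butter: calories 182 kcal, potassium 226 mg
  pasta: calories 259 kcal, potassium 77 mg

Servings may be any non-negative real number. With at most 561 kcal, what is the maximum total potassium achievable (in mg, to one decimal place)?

Potassium per kcal: peanut butter 1.242, brown rice 0.6889, pasta 0.2973.
With no serving limits, spend the whole calories allowance on peanut butter: 561 kcal / 182 kcal × 226 mg = 696.6 mg.

696.6 mg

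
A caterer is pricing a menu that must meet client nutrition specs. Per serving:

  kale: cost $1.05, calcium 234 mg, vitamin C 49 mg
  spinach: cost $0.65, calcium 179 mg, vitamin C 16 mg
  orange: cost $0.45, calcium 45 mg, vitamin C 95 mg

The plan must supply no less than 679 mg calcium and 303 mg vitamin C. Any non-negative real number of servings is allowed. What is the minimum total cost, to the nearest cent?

At the optimum either one food covers both requirements or two foods hit both targets exactly; no other combination can be cheaper.
kale only: max(679/234, 303/49) = 6.184 servings → $6.49.
spinach only: max(679/179, 303/16) = 18.94 servings → $12.31.
orange only: max(679/45, 303/95) = 15.09 servings → $6.79.
kale + spinach: intersection lies outside the first quadrant.
kale + orange with both tight: 2.54 servings and 1.879 servings → $3.51.
spinach + orange with both tight: 3.124 servings and 2.663 servings → $3.23.
The minimum over all feasible corners is $3.23.

$3.23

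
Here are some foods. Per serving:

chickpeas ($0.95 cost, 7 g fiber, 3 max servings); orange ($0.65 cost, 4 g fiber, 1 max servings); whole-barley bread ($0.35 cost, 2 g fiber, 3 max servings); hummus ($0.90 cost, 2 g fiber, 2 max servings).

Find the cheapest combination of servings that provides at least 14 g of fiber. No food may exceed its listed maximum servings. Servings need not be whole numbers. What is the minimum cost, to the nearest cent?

Cost per g of fiber: chickpeas $0.1357, orange $0.1625, whole-barley bread $0.1750, hummus $0.4500.
Take 2 servings of chickpeas: +14.0 g fiber for $1.90 (total $1.90, still need 0.0 g).
Greedy by cheapest-per-g is optimal for a single linear constraint, so the minimum cost is $1.90.

$1.90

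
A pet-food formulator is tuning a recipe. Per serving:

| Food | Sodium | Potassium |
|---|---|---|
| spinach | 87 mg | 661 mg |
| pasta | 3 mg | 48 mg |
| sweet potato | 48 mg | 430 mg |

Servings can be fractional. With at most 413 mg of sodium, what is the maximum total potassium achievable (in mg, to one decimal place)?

6608.0 mg

Potassium per mg sodium: pasta 16, sweet potato 8.958, spinach 7.598.
With no serving limits, spend the whole sodium allowance on pasta: 413 mg / 3 mg × 48 mg = 6608.0 mg.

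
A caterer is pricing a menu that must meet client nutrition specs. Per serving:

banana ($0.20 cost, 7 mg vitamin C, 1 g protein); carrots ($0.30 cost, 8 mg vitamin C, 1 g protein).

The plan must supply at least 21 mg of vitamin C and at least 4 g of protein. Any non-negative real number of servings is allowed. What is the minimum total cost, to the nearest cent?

banana only: max(21/7, 4/1) = 4 servings → $0.80.
carrots only: max(21/8, 4/1) = 4 servings → $1.20.
banana + carrots with both targets exact would need a negative amount; discard.
So the least-cost plan costs $0.80.

$0.80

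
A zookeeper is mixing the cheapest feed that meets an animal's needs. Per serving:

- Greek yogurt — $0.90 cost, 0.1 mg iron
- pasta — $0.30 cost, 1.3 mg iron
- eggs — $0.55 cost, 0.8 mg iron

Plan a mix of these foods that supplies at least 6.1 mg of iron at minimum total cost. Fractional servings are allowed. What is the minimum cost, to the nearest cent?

Cost per mg of iron: pasta $0.2308, eggs $0.6875, Greek yogurt $9.0000.
With no serving limits, use only pasta: 6.1 mg / 1.3 mg = 4.692 servings × $0.30 = $1.41.

$1.41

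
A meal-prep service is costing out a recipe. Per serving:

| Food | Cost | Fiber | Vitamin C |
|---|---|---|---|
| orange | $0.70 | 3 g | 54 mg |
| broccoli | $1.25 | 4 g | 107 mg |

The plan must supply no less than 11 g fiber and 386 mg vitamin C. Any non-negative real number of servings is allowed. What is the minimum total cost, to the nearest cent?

$4.51

Compare the cost at each extreme point of the feasible region.
orange only: max(11/3, 386/54) = 7.148 servings → $5.00.
broccoli only: max(11/4, 386/107) = 3.607 servings → $4.51.
orange + broccoli: the both-tight solution has a negative serving — not a feasible corner.
So the least-cost plan costs $4.51.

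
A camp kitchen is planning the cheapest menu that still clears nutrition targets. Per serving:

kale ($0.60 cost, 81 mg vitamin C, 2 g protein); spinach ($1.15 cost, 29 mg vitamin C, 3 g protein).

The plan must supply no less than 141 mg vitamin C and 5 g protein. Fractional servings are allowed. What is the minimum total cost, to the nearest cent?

$1.50

The cheapest plan sits at a corner of the feasible region — with two constraints it uses at most two foods.
kale only: max(141/81, 5/2) = 2.5 servings → $1.50.
spinach only: max(141/29, 5/3) = 4.862 servings → $5.59.
kale + spinach with both tight: 1.503 servings and 0.6649 servings → $1.67.
So the least-cost plan costs $1.50.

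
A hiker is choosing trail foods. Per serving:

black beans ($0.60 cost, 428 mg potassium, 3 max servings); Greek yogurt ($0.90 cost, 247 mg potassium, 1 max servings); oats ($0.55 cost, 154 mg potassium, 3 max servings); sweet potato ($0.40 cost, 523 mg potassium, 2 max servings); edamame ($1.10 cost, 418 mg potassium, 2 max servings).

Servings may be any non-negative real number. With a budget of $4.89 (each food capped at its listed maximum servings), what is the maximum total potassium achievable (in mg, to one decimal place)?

3191.2 mg

Potassium per dollar: sweet potato 1308, black beans 713.3, edamame 380, oats 280, Greek yogurt 274.4.
Take 2 servings of sweet potato: spends $0.80, +1046.0 mg potassium (running total 1046.0 mg).
Take 3 servings of black beans: spends $1.80, +1284.0 mg potassium (running total 2330.0 mg).
Take 2 servings of edamame: spends $2.20, +836.0 mg potassium (running total 3166.0 mg).
Take 0.1636 servings of oats: spends $0.09, +25.2 mg potassium (running total 3191.2 mg).
Greedy by best ratio exhausts the cost allowance optimally: 3191.2 mg.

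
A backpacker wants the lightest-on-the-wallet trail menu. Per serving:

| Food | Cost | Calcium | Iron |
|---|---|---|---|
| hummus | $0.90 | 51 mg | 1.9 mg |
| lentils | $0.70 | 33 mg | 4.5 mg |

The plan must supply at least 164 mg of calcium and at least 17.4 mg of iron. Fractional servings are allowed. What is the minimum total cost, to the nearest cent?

$3.30

hummus only: max(164/51, 17.4/1.9) = 9.158 servings → $8.24.
lentils only: max(164/33, 17.4/4.5) = 4.97 servings → $3.48.
hummus + lentils with both tight: 0.982 servings and 3.452 servings → $3.30.
Cheapest feasible corner: $3.30.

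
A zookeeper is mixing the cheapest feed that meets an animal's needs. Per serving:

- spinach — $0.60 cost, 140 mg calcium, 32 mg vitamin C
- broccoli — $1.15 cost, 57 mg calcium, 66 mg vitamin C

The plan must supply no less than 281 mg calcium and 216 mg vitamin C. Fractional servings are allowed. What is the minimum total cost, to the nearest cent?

With two linear requirements the optimum uses one or two foods; enumerate the corners.
spinach only: max(281/140, 216/32) = 6.75 servings → $4.05.
broccoli only: max(281/57, 216/66) = 4.93 servings → $5.67.
spinach + broccoli with both tight: 0.8406 servings and 2.865 servings → $3.80.
Cheapest feasible corner: $3.80.

$3.80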